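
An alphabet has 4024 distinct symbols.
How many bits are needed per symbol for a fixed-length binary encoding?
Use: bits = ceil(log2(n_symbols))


log2(4024) = 11.9744
Bracket: 2^11 = 2048 < 4024 <= 2^12 = 4096
So ceil(log2(4024)) = 12

bits = ceil(log2(4024)) = ceil(11.9744) = 12 bits


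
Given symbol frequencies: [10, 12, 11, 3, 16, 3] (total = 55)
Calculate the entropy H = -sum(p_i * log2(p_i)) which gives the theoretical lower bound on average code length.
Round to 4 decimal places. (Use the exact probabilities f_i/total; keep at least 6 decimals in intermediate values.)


Per-symbol terms -p_i * log2(p_i) with p_i = f_i/55:
  p = 10/55 = 0.181818: log2(p) = -2.459432, -p*log2(p) = 0.447169
  p = 12/55 = 0.218182: log2(p) = -2.196397, -p*log2(p) = 0.479214
  p = 11/55 = 0.200000: log2(p) = -2.321928, -p*log2(p) = 0.464386
  p = 3/55 = 0.054545: log2(p) = -4.196397, -p*log2(p) = 0.228894
  p = 16/55 = 0.290909: log2(p) = -1.781360, -p*log2(p) = 0.518214
  p = 3/55 = 0.054545: log2(p) = -4.196397, -p*log2(p) = 0.228894
H = 0.447169 + 0.479214 + 0.464386 + 0.228894 + 0.518214 + 0.228894 = 2.366771

H = 2.3668 bits/symbol


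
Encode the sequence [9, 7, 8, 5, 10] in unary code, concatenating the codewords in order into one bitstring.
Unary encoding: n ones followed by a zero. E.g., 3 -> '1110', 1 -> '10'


Encode each number as n ones followed by a terminating 0:
  9 -> 1111111110 (10 bits)
  7 -> 11111110 (8 bits)
  8 -> 111111110 (9 bits)
  5 -> 111110 (6 bits)
  10 -> 11111111110 (11 bits)
Total length = 10 + 8 + 9 + 6 + 11 = 44 bits.

Unary([9, 7, 8, 5, 10]) = 11111111101111111011111111011111011111111110 (44 bits)


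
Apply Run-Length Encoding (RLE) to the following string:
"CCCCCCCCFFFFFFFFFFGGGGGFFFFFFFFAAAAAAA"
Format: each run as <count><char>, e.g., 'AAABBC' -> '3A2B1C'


Scanning runs left to right:
  i=0: run of 'C' x 8 -> '8C'
  i=8: run of 'F' x 10 -> '10F'
  i=18: run of 'G' x 5 -> '5G'
  i=23: run of 'F' x 8 -> '8F'
  i=31: run of 'A' x 7 -> '7A'

RLE = 8C10F5G8F7A


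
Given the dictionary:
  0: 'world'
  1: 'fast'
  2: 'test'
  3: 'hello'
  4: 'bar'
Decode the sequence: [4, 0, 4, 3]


Look up each index in the dictionary:
  4 -> 'bar'
  0 -> 'world'
  4 -> 'bar'
  3 -> 'hello'

Decoded: "bar world bar hello"


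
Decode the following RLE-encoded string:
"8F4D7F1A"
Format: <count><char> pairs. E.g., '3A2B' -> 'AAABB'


Expanding each <count><char> pair:
  8F -> 'FFFFFFFF'
  4D -> 'DDDD'
  7F -> 'FFFFFFF'
  1A -> 'A'

Decoded = FFFFFFFFDDDDFFFFFFFA


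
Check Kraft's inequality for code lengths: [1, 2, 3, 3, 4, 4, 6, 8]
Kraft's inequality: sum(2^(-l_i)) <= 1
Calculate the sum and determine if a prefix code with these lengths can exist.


Sum = 2^(-1) + 2^(-2) + 2^(-3) + 2^(-3) + 2^(-4) + 2^(-4) + 2^(-6) + 2^(-8)
    = 0.5 + 0.25 + 0.125 + 0.125 + 0.0625 + 0.0625 + 0.015625 + 0.00390625
    = 293/256 = 1.14453125
Since 1.14453125 > 1, Kraft's inequality is NOT satisfied.
A prefix code with these lengths CANNOT exist.

Kraft sum = 1.14453125. Not satisfied.


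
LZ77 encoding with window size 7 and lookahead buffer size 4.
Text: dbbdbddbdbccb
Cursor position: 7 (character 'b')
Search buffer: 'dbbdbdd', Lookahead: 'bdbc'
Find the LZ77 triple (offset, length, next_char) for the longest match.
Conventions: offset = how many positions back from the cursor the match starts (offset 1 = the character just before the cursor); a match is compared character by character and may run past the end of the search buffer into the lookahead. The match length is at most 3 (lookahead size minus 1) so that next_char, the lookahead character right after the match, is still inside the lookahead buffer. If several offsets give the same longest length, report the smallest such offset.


Try each offset into the search buffer:
  offset=1 (pos 6, char 'd'): match length 0
  offset=2 (pos 5, char 'd'): match length 0
  offset=3 (pos 4, char 'b'): match length 2
  offset=4 (pos 3, char 'd'): match length 0
  offset=5 (pos 2, char 'b'): match length 3
  offset=6 (pos 1, char 'b'): match length 1
  offset=7 (pos 0, char 'd'): match length 0
Longest match has length 3 at offset 5.
next_char = character at position 7 + 3 = 10 -> 'c'

Best match: offset=5, length=3 (matching 'bdb' starting at position 2)
LZ77 triple: (5, 3, 'c')


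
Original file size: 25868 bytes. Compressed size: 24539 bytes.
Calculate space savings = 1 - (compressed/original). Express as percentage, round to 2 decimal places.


ratio = compressed/original = 24539/25868 = 0.948624
savings = 1 - ratio = 1 - 0.948624 = 0.051376
as a percentage: 0.051376 * 100 = 5.14%

Space savings = 1 - 24539/25868 = 5.14%


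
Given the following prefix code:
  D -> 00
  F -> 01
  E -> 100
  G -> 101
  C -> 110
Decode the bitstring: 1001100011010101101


Decoding step by step:
Bits 100 -> E
Bits 110 -> C
Bits 00 -> D
Bits 110 -> C
Bits 101 -> G
Bits 01 -> F
Bits 101 -> G


Decoded message: ECDCGFG


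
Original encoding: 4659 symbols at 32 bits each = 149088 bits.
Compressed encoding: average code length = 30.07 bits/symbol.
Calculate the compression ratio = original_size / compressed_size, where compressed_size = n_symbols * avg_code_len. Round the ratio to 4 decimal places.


original_size = n_symbols * orig_bits = 4659 * 32 = 149088 bits
compressed_size = n_symbols * avg_code_len = 4659 * 30.07 = 140096.13 bits
ratio = original_size / compressed_size = 149088 / 140096.13 = 1.0642

Compression ratio = 1.0642


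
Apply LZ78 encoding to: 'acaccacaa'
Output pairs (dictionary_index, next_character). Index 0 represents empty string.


LZ78 encoding steps:
Dictionary: {0: ''}
Step 1: w='' (idx 0), next='a' -> output (0, 'a'), add 'a' as idx 1
Step 2: w='' (idx 0), next='c' -> output (0, 'c'), add 'c' as idx 2
Step 3: w='a' (idx 1), next='c' -> output (1, 'c'), add 'ac' as idx 3
Step 4: w='c' (idx 2), next='a' -> output (2, 'a'), add 'ca' as idx 4
Step 5: w='ca' (idx 4), next='a' -> output (4, 'a'), add 'caa' as idx 5


Encoded: [(0, 'a'), (0, 'c'), (1, 'c'), (2, 'a'), (4, 'a')]


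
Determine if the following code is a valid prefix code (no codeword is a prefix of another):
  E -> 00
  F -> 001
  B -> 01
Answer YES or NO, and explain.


Checking each pair (does one codeword prefix another?):
  E='00' vs F='001': prefix -- VIOLATION

NO -- this is NOT a valid prefix code. E (00) is a prefix of F (001).


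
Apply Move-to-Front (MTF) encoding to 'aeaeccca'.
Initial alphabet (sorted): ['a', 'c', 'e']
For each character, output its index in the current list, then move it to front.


MTF encoding:
'a': index 0 in ['a', 'c', 'e'] -> ['a', 'c', 'e']
'e': index 2 in ['a', 'c', 'e'] -> ['e', 'a', 'c']
'a': index 1 in ['e', 'a', 'c'] -> ['a', 'e', 'c']
'e': index 1 in ['a', 'e', 'c'] -> ['e', 'a', 'c']
'c': index 2 in ['e', 'a', 'c'] -> ['c', 'e', 'a']
'c': index 0 in ['c', 'e', 'a'] -> ['c', 'e', 'a']
'c': index 0 in ['c', 'e', 'a'] -> ['c', 'e', 'a']
'a': index 2 in ['c', 'e', 'a'] -> ['a', 'c', 'e']


Output: [0, 2, 1, 1, 2, 0, 0, 2]


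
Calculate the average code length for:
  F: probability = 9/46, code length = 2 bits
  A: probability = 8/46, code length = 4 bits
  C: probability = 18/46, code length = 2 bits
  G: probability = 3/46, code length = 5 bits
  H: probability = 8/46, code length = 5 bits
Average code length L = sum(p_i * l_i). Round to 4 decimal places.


Weighted contributions p_i * l_i:
  F: (9/46) * 2 = 18/46
  A: (8/46) * 4 = 32/46
  C: (18/46) * 2 = 36/46
  G: (3/46) * 5 = 15/46
  H: (8/46) * 5 = 40/46
Sum = (18 + 32 + 36 + 15 + 40)/46 = 141/46

L = 141/46 = 3.0652 bits/symbol


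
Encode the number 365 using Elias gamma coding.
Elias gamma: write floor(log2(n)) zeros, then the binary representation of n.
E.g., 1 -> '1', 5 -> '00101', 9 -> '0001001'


num_bits = floor(log2(365)) + 1 = 9
leading_zeros = num_bits - 1 = 8
binary(365) = 101101101

Elias gamma(365) = '00000000' + '101101101' = 00000000101101101 (17 bits)


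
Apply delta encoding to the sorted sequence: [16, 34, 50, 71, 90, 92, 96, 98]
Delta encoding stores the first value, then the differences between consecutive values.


First value: 16
Deltas:
  34 - 16 = 18
  50 - 34 = 16
  71 - 50 = 21
  90 - 71 = 19
  92 - 90 = 2
  96 - 92 = 4
  98 - 96 = 2


Delta encoded: [16, 18, 16, 21, 19, 2, 4, 2]


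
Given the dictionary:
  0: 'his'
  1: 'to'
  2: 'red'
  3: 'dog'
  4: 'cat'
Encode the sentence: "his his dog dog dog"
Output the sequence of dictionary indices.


Look up each word in the dictionary:
  'his' -> 0
  'his' -> 0
  'dog' -> 3
  'dog' -> 3
  'dog' -> 3

Encoded: [0, 0, 3, 3, 3]


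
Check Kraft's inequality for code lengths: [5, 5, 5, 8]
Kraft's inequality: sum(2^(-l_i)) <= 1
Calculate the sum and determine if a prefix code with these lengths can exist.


Sum = 2^(-5) + 2^(-5) + 2^(-5) + 2^(-8)
    = 0.03125 + 0.03125 + 0.03125 + 0.00390625
    = 25/256 = 0.09765625
Since 0.09765625 <= 1, Kraft's inequality IS satisfied.
A prefix code with these lengths CAN exist.

Kraft sum = 0.09765625. Satisfied.


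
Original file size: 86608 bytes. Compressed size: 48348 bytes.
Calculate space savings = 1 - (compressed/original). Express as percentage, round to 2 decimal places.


ratio = compressed/original = 48348/86608 = 0.558239
savings = 1 - ratio = 1 - 0.558239 = 0.441761
as a percentage: 0.441761 * 100 = 44.18%

Space savings = 1 - 48348/86608 = 44.18%


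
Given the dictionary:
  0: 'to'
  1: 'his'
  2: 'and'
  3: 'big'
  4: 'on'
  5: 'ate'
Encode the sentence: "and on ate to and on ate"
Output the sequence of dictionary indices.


Look up each word in the dictionary:
  'and' -> 2
  'on' -> 4
  'ate' -> 5
  'to' -> 0
  'and' -> 2
  'on' -> 4
  'ate' -> 5

Encoded: [2, 4, 5, 0, 2, 4, 5]


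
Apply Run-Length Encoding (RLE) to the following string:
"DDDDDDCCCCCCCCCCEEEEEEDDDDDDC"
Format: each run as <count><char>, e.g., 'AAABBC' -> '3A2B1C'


Scanning runs left to right:
  i=0: run of 'D' x 6 -> '6D'
  i=6: run of 'C' x 10 -> '10C'
  i=16: run of 'E' x 6 -> '6E'
  i=22: run of 'D' x 6 -> '6D'
  i=28: run of 'C' x 1 -> '1C'

RLE = 6D10C6E6D1C


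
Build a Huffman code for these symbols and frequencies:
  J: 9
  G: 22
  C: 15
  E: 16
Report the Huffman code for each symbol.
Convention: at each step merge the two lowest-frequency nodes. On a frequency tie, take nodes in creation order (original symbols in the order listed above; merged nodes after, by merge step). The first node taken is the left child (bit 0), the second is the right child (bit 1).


Huffman tree construction:
Step 1: Merge J(9) + C(15) = 24
Step 2: Merge E(16) + G(22) = 38
Step 3: Merge (J+C)(24) + (E+G)(38) = 62
Read each symbol's code off the tree from the root (left child = 0, right child = 1).

Codes:
  J: 00 (length 2)
  G: 11 (length 2)
  C: 01 (length 2)
  E: 10 (length 2)
Average code length: 124/62 = 2.0000 bits/symbol


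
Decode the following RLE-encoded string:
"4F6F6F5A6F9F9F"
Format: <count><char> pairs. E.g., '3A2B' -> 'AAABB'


Expanding each <count><char> pair:
  4F -> 'FFFF'
  6F -> 'FFFFFF'
  6F -> 'FFFFFF'
  5A -> 'AAAAA'
  6F -> 'FFFFFF'
  9F -> 'FFFFFFFFF'
  9F -> 'FFFFFFFFF'

Decoded = FFFFFFFFFFFFFFFFAAAAAFFFFFFFFFFFFFFFFFFFFFFFF


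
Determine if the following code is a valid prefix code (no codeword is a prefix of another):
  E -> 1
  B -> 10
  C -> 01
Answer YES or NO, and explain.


Checking each pair (does one codeword prefix another?):
  E='1' vs B='10': prefix -- VIOLATION

NO -- this is NOT a valid prefix code. E (1) is a prefix of B (10).


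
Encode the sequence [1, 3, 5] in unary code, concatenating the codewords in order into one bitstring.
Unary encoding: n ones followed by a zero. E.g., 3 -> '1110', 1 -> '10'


Encode each number as n ones followed by a terminating 0:
  1 -> 10 (2 bits)
  3 -> 1110 (4 bits)
  5 -> 111110 (6 bits)
Total length = 2 + 4 + 6 = 12 bits.

Unary([1, 3, 5]) = 101110111110 (12 bits)


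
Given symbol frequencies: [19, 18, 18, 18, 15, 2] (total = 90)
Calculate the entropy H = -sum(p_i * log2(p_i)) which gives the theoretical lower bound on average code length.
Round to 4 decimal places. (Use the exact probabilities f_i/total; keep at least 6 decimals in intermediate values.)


Per-symbol terms -p_i * log2(p_i) with p_i = f_i/90:
  p = 19/90 = 0.211111: log2(p) = -2.243926, -p*log2(p) = 0.473718
  p = 18/90 = 0.200000: log2(p) = -2.321928, -p*log2(p) = 0.464386
  p = 18/90 = 0.200000: log2(p) = -2.321928, -p*log2(p) = 0.464386
  p = 18/90 = 0.200000: log2(p) = -2.321928, -p*log2(p) = 0.464386
  p = 15/90 = 0.166667: log2(p) = -2.584963, -p*log2(p) = 0.430827
  p = 2/90 = 0.022222: log2(p) = -5.491853, -p*log2(p) = 0.122041
H = 0.473718 + 0.464386 + 0.464386 + 0.464386 + 0.430827 + 0.122041 = 2.419744

H = 2.4197 bits/symbol


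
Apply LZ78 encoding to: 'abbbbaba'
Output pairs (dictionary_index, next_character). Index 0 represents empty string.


LZ78 encoding steps:
Dictionary: {0: ''}
Step 1: w='' (idx 0), next='a' -> output (0, 'a'), add 'a' as idx 1
Step 2: w='' (idx 0), next='b' -> output (0, 'b'), add 'b' as idx 2
Step 3: w='b' (idx 2), next='b' -> output (2, 'b'), add 'bb' as idx 3
Step 4: w='b' (idx 2), next='a' -> output (2, 'a'), add 'ba' as idx 4
Step 5: w='ba' (idx 4), end of input -> output (4, '')


Encoded: [(0, 'a'), (0, 'b'), (2, 'b'), (2, 'a'), (4, '')]


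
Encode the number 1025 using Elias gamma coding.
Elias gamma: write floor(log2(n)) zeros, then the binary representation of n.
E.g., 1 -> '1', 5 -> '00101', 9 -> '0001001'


num_bits = floor(log2(1025)) + 1 = 11
leading_zeros = num_bits - 1 = 10
binary(1025) = 10000000001

Elias gamma(1025) = '0000000000' + '10000000001' = 000000000010000000001 (21 bits)


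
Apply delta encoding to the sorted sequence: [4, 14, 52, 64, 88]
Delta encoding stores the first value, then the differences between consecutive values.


First value: 4
Deltas:
  14 - 4 = 10
  52 - 14 = 38
  64 - 52 = 12
  88 - 64 = 24


Delta encoded: [4, 10, 38, 12, 24]


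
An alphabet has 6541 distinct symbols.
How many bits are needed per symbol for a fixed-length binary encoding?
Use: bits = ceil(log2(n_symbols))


log2(6541) = 12.6753
Bracket: 2^12 = 4096 < 6541 <= 2^13 = 8192
So ceil(log2(6541)) = 13

bits = ceil(log2(6541)) = ceil(12.6753) = 13 bits


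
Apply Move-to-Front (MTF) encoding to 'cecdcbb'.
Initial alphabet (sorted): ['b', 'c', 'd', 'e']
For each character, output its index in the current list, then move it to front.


MTF encoding:
'c': index 1 in ['b', 'c', 'd', 'e'] -> ['c', 'b', 'd', 'e']
'e': index 3 in ['c', 'b', 'd', 'e'] -> ['e', 'c', 'b', 'd']
'c': index 1 in ['e', 'c', 'b', 'd'] -> ['c', 'e', 'b', 'd']
'd': index 3 in ['c', 'e', 'b', 'd'] -> ['d', 'c', 'e', 'b']
'c': index 1 in ['d', 'c', 'e', 'b'] -> ['c', 'd', 'e', 'b']
'b': index 3 in ['c', 'd', 'e', 'b'] -> ['b', 'c', 'd', 'e']
'b': index 0 in ['b', 'c', 'd', 'e'] -> ['b', 'c', 'd', 'e']


Output: [1, 3, 1, 3, 1, 3, 0]


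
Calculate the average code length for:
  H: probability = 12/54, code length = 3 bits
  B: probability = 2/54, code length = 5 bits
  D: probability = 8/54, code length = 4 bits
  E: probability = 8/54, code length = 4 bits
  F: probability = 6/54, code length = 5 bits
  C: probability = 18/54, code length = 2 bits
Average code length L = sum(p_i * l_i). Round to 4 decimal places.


Weighted contributions p_i * l_i:
  H: (12/54) * 3 = 36/54
  B: (2/54) * 5 = 10/54
  D: (8/54) * 4 = 32/54
  E: (8/54) * 4 = 32/54
  F: (6/54) * 5 = 30/54
  C: (18/54) * 2 = 36/54
Sum = (36 + 10 + 32 + 32 + 30 + 36)/54 = 176/54

L = 176/54 = 3.2593 bits/symbol


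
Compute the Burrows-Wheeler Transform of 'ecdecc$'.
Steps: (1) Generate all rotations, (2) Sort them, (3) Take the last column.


Rotations (sorted):
  0: $ecdecc -> last char: c
  1: c$ecdec -> last char: c
  2: cc$ecde -> last char: e
  3: cdecc$e -> last char: e
  4: decc$ec -> last char: c
  5: ecc$ecd -> last char: d
  6: ecdecc$ -> last char: $


BWT = cceecd$


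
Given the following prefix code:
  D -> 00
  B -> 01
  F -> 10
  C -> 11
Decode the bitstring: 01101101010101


Decoding step by step:
Bits 01 -> B
Bits 10 -> F
Bits 11 -> C
Bits 01 -> B
Bits 01 -> B
Bits 01 -> B
Bits 01 -> B


Decoded message: BFCBBBB


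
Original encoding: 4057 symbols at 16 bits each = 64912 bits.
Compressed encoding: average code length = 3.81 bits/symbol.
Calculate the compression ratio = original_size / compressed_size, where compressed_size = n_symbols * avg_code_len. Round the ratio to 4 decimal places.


original_size = n_symbols * orig_bits = 4057 * 16 = 64912 bits
compressed_size = n_symbols * avg_code_len = 4057 * 3.81 = 15457.17 bits
ratio = original_size / compressed_size = 64912 / 15457.17 = 4.1995

Compression ratio = 4.1995


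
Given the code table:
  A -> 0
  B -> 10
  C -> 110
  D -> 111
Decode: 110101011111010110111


Decoding:
110 -> C
10 -> B
10 -> B
111 -> D
110 -> C
10 -> B
110 -> C
111 -> D


Result: CBBDCBCD


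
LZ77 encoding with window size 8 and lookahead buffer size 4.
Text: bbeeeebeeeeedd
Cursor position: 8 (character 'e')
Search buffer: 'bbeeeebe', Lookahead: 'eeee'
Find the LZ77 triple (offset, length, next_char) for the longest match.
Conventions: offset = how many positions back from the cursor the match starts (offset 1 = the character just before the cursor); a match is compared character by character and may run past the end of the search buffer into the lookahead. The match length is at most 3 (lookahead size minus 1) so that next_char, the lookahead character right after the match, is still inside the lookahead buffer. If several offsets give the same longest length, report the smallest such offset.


Try each offset into the search buffer:
  offset=1 (pos 7, char 'e'): match length 3
  offset=2 (pos 6, char 'b'): match length 0
  offset=3 (pos 5, char 'e'): match length 1
  offset=4 (pos 4, char 'e'): match length 2
  offset=5 (pos 3, char 'e'): match length 3
  offset=6 (pos 2, char 'e'): match length 3
  offset=7 (pos 1, char 'b'): match length 0
  offset=8 (pos 0, char 'b'): match length 0
Longest match has length 3, found at offsets 1, 5, 6; take the smallest, offset 1.
next_char = character at position 8 + 3 = 11 -> 'e'

Best match: offset=1, length=3 (matching 'eee' starting at position 7)
LZ77 triple: (1, 3, 'e')


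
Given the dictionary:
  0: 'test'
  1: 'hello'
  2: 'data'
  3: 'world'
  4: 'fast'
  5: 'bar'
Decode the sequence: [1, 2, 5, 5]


Look up each index in the dictionary:
  1 -> 'hello'
  2 -> 'data'
  5 -> 'bar'
  5 -> 'bar'

Decoded: "hello data bar bar"


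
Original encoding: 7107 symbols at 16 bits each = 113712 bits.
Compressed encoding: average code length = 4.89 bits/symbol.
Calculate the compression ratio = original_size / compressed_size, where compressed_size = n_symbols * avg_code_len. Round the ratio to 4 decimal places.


original_size = n_symbols * orig_bits = 7107 * 16 = 113712 bits
compressed_size = n_symbols * avg_code_len = 7107 * 4.89 = 34753.23 bits
ratio = original_size / compressed_size = 113712 / 34753.23 = 3.272

Compression ratio = 3.272


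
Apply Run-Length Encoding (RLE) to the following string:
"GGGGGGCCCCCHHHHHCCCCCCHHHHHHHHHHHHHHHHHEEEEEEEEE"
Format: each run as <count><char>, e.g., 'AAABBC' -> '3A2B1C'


Scanning runs left to right:
  i=0: run of 'G' x 6 -> '6G'
  i=6: run of 'C' x 5 -> '5C'
  i=11: run of 'H' x 5 -> '5H'
  i=16: run of 'C' x 6 -> '6C'
  i=22: run of 'H' x 17 -> '17H'
  i=39: run of 'E' x 9 -> '9E'

RLE = 6G5C5H6C17H9E


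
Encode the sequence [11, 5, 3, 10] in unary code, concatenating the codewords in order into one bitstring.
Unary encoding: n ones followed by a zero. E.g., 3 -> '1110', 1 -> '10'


Encode each number as n ones followed by a terminating 0:
  11 -> 111111111110 (12 bits)
  5 -> 111110 (6 bits)
  3 -> 1110 (4 bits)
  10 -> 11111111110 (11 bits)
Total length = 12 + 6 + 4 + 11 = 33 bits.

Unary([11, 5, 3, 10]) = 111111111110111110111011111111110 (33 bits)


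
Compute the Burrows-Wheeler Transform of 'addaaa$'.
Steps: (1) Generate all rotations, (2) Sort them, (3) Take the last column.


Rotations (sorted):
  0: $addaaa -> last char: a
  1: a$addaa -> last char: a
  2: aa$adda -> last char: a
  3: aaa$add -> last char: d
  4: addaaa$ -> last char: $
  5: daaa$ad -> last char: d
  6: ddaaa$a -> last char: a


BWT = aaad$da


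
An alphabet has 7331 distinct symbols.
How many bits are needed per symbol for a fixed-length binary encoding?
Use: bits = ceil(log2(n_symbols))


log2(7331) = 12.8398
Bracket: 2^12 = 4096 < 7331 <= 2^13 = 8192
So ceil(log2(7331)) = 13

bits = ceil(log2(7331)) = ceil(12.8398) = 13 bits


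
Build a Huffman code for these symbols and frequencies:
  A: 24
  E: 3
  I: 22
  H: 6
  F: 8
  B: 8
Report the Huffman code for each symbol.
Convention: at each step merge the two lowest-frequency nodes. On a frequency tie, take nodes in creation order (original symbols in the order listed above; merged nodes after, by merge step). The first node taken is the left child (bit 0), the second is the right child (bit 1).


Huffman tree construction:
Step 1: Merge E(3) + H(6) = 9
Step 2: Merge F(8) + B(8) = 16
Step 3: Merge (E+H)(9) + (F+B)(16) = 25
Step 4: Merge I(22) + A(24) = 46
Step 5: Merge ((E+H)+(F+B))(25) + (I+A)(46) = 71
Read each symbol's code off the tree from the root (left child = 0, right child = 1).

Codes:
  A: 11 (length 2)
  E: 000 (length 3)
  I: 10 (length 2)
  H: 001 (length 3)
  F: 010 (length 3)
  B: 011 (length 3)
Average code length: 167/71 = 2.3521 bits/symbol


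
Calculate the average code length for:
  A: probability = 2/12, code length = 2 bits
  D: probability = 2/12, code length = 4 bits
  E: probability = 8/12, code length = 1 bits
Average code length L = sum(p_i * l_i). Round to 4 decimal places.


Weighted contributions p_i * l_i:
  A: (2/12) * 2 = 4/12
  D: (2/12) * 4 = 8/12
  E: (8/12) * 1 = 8/12
Sum = (4 + 8 + 8)/12 = 20/12

L = 20/12 = 1.6667 bits/symbol


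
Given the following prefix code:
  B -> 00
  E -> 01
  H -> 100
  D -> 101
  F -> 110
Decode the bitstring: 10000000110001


Decoding step by step:
Bits 100 -> H
Bits 00 -> B
Bits 00 -> B
Bits 01 -> E
Bits 100 -> H
Bits 01 -> E


Decoded message: HBBEHE


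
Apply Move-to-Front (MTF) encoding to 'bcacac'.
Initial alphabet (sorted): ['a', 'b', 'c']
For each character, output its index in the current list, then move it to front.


MTF encoding:
'b': index 1 in ['a', 'b', 'c'] -> ['b', 'a', 'c']
'c': index 2 in ['b', 'a', 'c'] -> ['c', 'b', 'a']
'a': index 2 in ['c', 'b', 'a'] -> ['a', 'c', 'b']
'c': index 1 in ['a', 'c', 'b'] -> ['c', 'a', 'b']
'a': index 1 in ['c', 'a', 'b'] -> ['a', 'c', 'b']
'c': index 1 in ['a', 'c', 'b'] -> ['c', 'a', 'b']


Output: [1, 2, 2, 1, 1, 1]


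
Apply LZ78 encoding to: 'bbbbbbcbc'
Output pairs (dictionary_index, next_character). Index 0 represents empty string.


LZ78 encoding steps:
Dictionary: {0: ''}
Step 1: w='' (idx 0), next='b' -> output (0, 'b'), add 'b' as idx 1
Step 2: w='b' (idx 1), next='b' -> output (1, 'b'), add 'bb' as idx 2
Step 3: w='bb' (idx 2), next='b' -> output (2, 'b'), add 'bbb' as idx 3
Step 4: w='' (idx 0), next='c' -> output (0, 'c'), add 'c' as idx 4
Step 5: w='b' (idx 1), next='c' -> output (1, 'c'), add 'bc' as idx 5


Encoded: [(0, 'b'), (1, 'b'), (2, 'b'), (0, 'c'), (1, 'c')]


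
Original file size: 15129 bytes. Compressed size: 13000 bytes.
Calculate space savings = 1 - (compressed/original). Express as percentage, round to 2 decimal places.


ratio = compressed/original = 13000/15129 = 0.859277
savings = 1 - ratio = 1 - 0.859277 = 0.140723
as a percentage: 0.140723 * 100 = 14.07%

Space savings = 1 - 13000/15129 = 14.07%


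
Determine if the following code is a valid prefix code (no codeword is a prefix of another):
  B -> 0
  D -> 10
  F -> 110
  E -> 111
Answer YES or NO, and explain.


Checking each pair (does one codeword prefix another?):
  B='0' vs D='10': no prefix
  B='0' vs F='110': no prefix
  B='0' vs E='111': no prefix
  D='10' vs B='0': no prefix
  D='10' vs F='110': no prefix
  D='10' vs E='111': no prefix
  F='110' vs B='0': no prefix
  F='110' vs D='10': no prefix
  F='110' vs E='111': no prefix
  E='111' vs B='0': no prefix
  E='111' vs D='10': no prefix
  E='111' vs F='110': no prefix
No violation found over all pairs.

YES -- this is a valid prefix code. No codeword is a prefix of any other codeword.


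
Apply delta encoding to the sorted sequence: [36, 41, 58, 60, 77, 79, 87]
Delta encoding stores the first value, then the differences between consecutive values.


First value: 36
Deltas:
  41 - 36 = 5
  58 - 41 = 17
  60 - 58 = 2
  77 - 60 = 17
  79 - 77 = 2
  87 - 79 = 8


Delta encoded: [36, 5, 17, 2, 17, 2, 8]


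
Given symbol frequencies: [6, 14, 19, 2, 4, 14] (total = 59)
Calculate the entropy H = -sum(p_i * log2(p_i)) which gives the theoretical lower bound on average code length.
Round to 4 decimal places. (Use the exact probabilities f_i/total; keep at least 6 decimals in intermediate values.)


Per-symbol terms -p_i * log2(p_i) with p_i = f_i/59:
  p = 6/59 = 0.101695: log2(p) = -3.297681, -p*log2(p) = 0.335357
  p = 14/59 = 0.237288: log2(p) = -2.075288, -p*log2(p) = 0.492441
  p = 19/59 = 0.322034: log2(p) = -1.634716, -p*log2(p) = 0.526434
  p = 2/59 = 0.033898: log2(p) = -4.882643, -p*log2(p) = 0.165513
  p = 4/59 = 0.067797: log2(p) = -3.882643, -p*log2(p) = 0.263230
  p = 14/59 = 0.237288: log2(p) = -2.075288, -p*log2(p) = 0.492441
H = 0.335357 + 0.492441 + 0.526434 + 0.165513 + 0.263230 + 0.492441 = 2.275416

H = 2.2754 bits/symbol


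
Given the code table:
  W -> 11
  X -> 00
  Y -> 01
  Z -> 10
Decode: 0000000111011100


Decoding:
00 -> X
00 -> X
00 -> X
01 -> Y
11 -> W
01 -> Y
11 -> W
00 -> X


Result: XXXYWYWX


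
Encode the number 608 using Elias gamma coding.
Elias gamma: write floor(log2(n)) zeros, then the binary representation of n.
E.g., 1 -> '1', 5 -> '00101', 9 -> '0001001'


num_bits = floor(log2(608)) + 1 = 10
leading_zeros = num_bits - 1 = 9
binary(608) = 1001100000

Elias gamma(608) = '000000000' + '1001100000' = 0000000001001100000 (19 bits)


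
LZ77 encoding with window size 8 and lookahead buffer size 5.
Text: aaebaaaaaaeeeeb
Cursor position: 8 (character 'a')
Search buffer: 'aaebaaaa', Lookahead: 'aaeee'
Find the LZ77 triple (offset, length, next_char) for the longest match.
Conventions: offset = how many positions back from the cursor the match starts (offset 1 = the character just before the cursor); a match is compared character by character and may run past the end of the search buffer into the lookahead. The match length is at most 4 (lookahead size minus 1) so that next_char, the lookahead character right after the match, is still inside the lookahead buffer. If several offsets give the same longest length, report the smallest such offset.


Try each offset into the search buffer:
  offset=1 (pos 7, char 'a'): match length 2
  offset=2 (pos 6, char 'a'): match length 2
  offset=3 (pos 5, char 'a'): match length 2
  offset=4 (pos 4, char 'a'): match length 2
  offset=5 (pos 3, char 'b'): match length 0
  offset=6 (pos 2, char 'e'): match length 0
  offset=7 (pos 1, char 'a'): match length 1
  offset=8 (pos 0, char 'a'): match length 3
Longest match has length 3 at offset 8.
next_char = character at position 8 + 3 = 11 -> 'e'

Best match: offset=8, length=3 (matching 'aae' starting at position 0)
LZ77 triple: (8, 3, 'e')


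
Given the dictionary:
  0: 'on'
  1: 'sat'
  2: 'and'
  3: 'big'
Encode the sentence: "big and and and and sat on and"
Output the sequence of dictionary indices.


Look up each word in the dictionary:
  'big' -> 3
  'and' -> 2
  'and' -> 2
  'and' -> 2
  'and' -> 2
  'sat' -> 1
  'on' -> 0
  'and' -> 2

Encoded: [3, 2, 2, 2, 2, 1, 0, 2]


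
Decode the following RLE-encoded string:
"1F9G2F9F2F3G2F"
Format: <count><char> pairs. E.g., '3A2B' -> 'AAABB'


Expanding each <count><char> pair:
  1F -> 'F'
  9G -> 'GGGGGGGGG'
  2F -> 'FF'
  9F -> 'FFFFFFFFF'
  2F -> 'FF'
  3G -> 'GGG'
  2F -> 'FF'

Decoded = FGGGGGGGGGFFFFFFFFFFFFFGGGFF


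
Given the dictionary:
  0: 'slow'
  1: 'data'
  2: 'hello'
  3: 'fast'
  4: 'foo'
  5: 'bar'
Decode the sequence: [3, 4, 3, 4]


Look up each index in the dictionary:
  3 -> 'fast'
  4 -> 'foo'
  3 -> 'fast'
  4 -> 'foo'

Decoded: "fast foo fast foo"


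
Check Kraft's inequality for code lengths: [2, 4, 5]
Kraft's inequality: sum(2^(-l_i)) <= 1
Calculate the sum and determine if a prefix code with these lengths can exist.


Sum = 2^(-2) + 2^(-4) + 2^(-5)
    = 0.25 + 0.0625 + 0.03125
    = 11/32 = 0.34375
Since 0.34375 <= 1, Kraft's inequality IS satisfied.
A prefix code with these lengths CAN exist.

Kraft sum = 0.34375. Satisfied.


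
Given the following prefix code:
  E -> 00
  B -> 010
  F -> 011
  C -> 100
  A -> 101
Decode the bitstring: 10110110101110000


Decoding step by step:
Bits 101 -> A
Bits 101 -> A
Bits 101 -> A
Bits 011 -> F
Bits 100 -> C
Bits 00 -> E


Decoded message: AAAFCE


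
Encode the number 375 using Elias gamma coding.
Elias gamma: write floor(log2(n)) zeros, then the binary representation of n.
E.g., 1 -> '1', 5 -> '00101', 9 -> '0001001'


num_bits = floor(log2(375)) + 1 = 9
leading_zeros = num_bits - 1 = 8
binary(375) = 101110111

Elias gamma(375) = '00000000' + '101110111' = 00000000101110111 (17 bits)


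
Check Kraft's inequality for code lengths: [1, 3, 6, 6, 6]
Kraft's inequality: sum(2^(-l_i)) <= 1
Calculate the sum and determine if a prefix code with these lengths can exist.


Sum = 2^(-1) + 2^(-3) + 2^(-6) + 2^(-6) + 2^(-6)
    = 0.5 + 0.125 + 0.015625 + 0.015625 + 0.015625
    = 43/64 = 0.671875
Since 0.671875 <= 1, Kraft's inequality IS satisfied.
A prefix code with these lengths CAN exist.

Kraft sum = 0.671875. Satisfied.


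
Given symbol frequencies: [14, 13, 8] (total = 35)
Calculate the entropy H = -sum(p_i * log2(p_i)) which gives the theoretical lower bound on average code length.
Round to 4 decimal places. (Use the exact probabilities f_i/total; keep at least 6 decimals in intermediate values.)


Per-symbol terms -p_i * log2(p_i) with p_i = f_i/35:
  p = 14/35 = 0.400000: log2(p) = -1.321928, -p*log2(p) = 0.528771
  p = 13/35 = 0.371429: log2(p) = -1.428843, -p*log2(p) = 0.530713
  p = 8/35 = 0.228571: log2(p) = -2.129283, -p*log2(p) = 0.486693
H = 0.528771 + 0.530713 + 0.486693 = 1.546177

H = 1.5462 bits/symbol


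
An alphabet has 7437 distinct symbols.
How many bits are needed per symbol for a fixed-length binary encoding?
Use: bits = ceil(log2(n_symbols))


log2(7437) = 12.8605
Bracket: 2^12 = 4096 < 7437 <= 2^13 = 8192
So ceil(log2(7437)) = 13

bits = ceil(log2(7437)) = ceil(12.8605) = 13 bits


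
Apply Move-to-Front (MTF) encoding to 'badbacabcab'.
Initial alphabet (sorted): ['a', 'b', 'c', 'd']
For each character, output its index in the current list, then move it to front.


MTF encoding:
'b': index 1 in ['a', 'b', 'c', 'd'] -> ['b', 'a', 'c', 'd']
'a': index 1 in ['b', 'a', 'c', 'd'] -> ['a', 'b', 'c', 'd']
'd': index 3 in ['a', 'b', 'c', 'd'] -> ['d', 'a', 'b', 'c']
'b': index 2 in ['d', 'a', 'b', 'c'] -> ['b', 'd', 'a', 'c']
'a': index 2 in ['b', 'd', 'a', 'c'] -> ['a', 'b', 'd', 'c']
'c': index 3 in ['a', 'b', 'd', 'c'] -> ['c', 'a', 'b', 'd']
'a': index 1 in ['c', 'a', 'b', 'd'] -> ['a', 'c', 'b', 'd']
'b': index 2 in ['a', 'c', 'b', 'd'] -> ['b', 'a', 'c', 'd']
'c': index 2 in ['b', 'a', 'c', 'd'] -> ['c', 'b', 'a', 'd']
'a': index 2 in ['c', 'b', 'a', 'd'] -> ['a', 'c', 'b', 'd']
'b': index 2 in ['a', 'c', 'b', 'd'] -> ['b', 'a', 'c', 'd']


Output: [1, 1, 3, 2, 2, 3, 1, 2, 2, 2, 2]


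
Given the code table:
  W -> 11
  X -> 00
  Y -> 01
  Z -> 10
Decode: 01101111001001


Decoding:
01 -> Y
10 -> Z
11 -> W
11 -> W
00 -> X
10 -> Z
01 -> Y


Result: YZWWXZY


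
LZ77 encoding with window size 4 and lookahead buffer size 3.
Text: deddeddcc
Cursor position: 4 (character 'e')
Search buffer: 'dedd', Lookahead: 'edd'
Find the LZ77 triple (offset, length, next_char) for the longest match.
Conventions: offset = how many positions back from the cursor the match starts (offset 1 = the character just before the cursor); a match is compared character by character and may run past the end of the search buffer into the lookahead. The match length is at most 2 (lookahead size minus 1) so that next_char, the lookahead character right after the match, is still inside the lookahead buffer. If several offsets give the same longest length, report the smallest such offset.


Try each offset into the search buffer:
  offset=1 (pos 3, char 'd'): match length 0
  offset=2 (pos 2, char 'd'): match length 0
  offset=3 (pos 1, char 'e'): match length 2
  offset=4 (pos 0, char 'd'): match length 0
Longest match has length 2 at offset 3.
next_char = character at position 4 + 2 = 6 -> 'd'

Best match: offset=3, length=2 (matching 'ed' starting at position 1)
LZ77 triple: (3, 2, 'd')


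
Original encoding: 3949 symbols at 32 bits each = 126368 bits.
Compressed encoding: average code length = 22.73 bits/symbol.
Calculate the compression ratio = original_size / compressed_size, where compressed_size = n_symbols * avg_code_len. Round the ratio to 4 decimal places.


original_size = n_symbols * orig_bits = 3949 * 32 = 126368 bits
compressed_size = n_symbols * avg_code_len = 3949 * 22.73 = 89760.77 bits
ratio = original_size / compressed_size = 126368 / 89760.77 = 1.4078

Compression ratio = 1.4078


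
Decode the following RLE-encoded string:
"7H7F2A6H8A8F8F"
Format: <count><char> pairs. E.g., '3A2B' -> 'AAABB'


Expanding each <count><char> pair:
  7H -> 'HHHHHHH'
  7F -> 'FFFFFFF'
  2A -> 'AA'
  6H -> 'HHHHHH'
  8A -> 'AAAAAAAA'
  8F -> 'FFFFFFFF'
  8F -> 'FFFFFFFF'

Decoded = HHHHHHHFFFFFFFAAHHHHHHAAAAAAAAFFFFFFFFFFFFFFFF


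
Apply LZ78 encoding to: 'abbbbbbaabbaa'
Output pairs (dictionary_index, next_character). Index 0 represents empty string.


LZ78 encoding steps:
Dictionary: {0: ''}
Step 1: w='' (idx 0), next='a' -> output (0, 'a'), add 'a' as idx 1
Step 2: w='' (idx 0), next='b' -> output (0, 'b'), add 'b' as idx 2
Step 3: w='b' (idx 2), next='b' -> output (2, 'b'), add 'bb' as idx 3
Step 4: w='bb' (idx 3), next='b' -> output (3, 'b'), add 'bbb' as idx 4
Step 5: w='a' (idx 1), next='a' -> output (1, 'a'), add 'aa' as idx 5
Step 6: w='bb' (idx 3), next='a' -> output (3, 'a'), add 'bba' as idx 6
Step 7: w='a' (idx 1), end of input -> output (1, '')


Encoded: [(0, 'a'), (0, 'b'), (2, 'b'), (3, 'b'), (1, 'a'), (3, 'a'), (1, '')]


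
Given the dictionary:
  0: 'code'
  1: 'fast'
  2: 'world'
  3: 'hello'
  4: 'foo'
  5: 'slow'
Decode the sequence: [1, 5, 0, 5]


Look up each index in the dictionary:
  1 -> 'fast'
  5 -> 'slow'
  0 -> 'code'
  5 -> 'slow'

Decoded: "fast slow code slow"


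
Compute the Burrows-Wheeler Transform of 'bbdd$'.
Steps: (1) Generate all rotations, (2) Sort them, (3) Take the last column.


Rotations (sorted):
  0: $bbdd -> last char: d
  1: bbdd$ -> last char: $
  2: bdd$b -> last char: b
  3: d$bbd -> last char: d
  4: dd$bb -> last char: b


BWT = d$bdb


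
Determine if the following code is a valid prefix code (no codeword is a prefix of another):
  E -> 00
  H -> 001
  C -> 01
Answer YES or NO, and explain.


Checking each pair (does one codeword prefix another?):
  E='00' vs H='001': prefix -- VIOLATION

NO -- this is NOT a valid prefix code. E (00) is a prefix of H (001).


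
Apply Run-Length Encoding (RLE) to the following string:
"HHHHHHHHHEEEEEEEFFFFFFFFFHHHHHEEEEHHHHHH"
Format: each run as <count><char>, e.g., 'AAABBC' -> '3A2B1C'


Scanning runs left to right:
  i=0: run of 'H' x 9 -> '9H'
  i=9: run of 'E' x 7 -> '7E'
  i=16: run of 'F' x 9 -> '9F'
  i=25: run of 'H' x 5 -> '5H'
  i=30: run of 'E' x 4 -> '4E'
  i=34: run of 'H' x 6 -> '6H'

RLE = 9H7E9F5H4E6H


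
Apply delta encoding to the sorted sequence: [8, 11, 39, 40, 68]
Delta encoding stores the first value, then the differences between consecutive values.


First value: 8
Deltas:
  11 - 8 = 3
  39 - 11 = 28
  40 - 39 = 1
  68 - 40 = 28


Delta encoded: [8, 3, 28, 1, 28]


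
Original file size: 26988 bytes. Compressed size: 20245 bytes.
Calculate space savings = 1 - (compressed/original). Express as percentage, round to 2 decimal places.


ratio = compressed/original = 20245/26988 = 0.750148
savings = 1 - ratio = 1 - 0.750148 = 0.249852
as a percentage: 0.249852 * 100 = 24.99%

Space savings = 1 - 20245/26988 = 24.99%


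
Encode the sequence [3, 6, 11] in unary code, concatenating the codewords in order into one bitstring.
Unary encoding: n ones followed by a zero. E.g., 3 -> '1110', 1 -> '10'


Encode each number as n ones followed by a terminating 0:
  3 -> 1110 (4 bits)
  6 -> 1111110 (7 bits)
  11 -> 111111111110 (12 bits)
Total length = 4 + 7 + 12 = 23 bits.

Unary([3, 6, 11]) = 11101111110111111111110 (23 bits)


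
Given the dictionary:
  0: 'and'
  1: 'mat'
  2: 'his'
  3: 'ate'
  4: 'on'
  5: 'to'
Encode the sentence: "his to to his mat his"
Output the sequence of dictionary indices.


Look up each word in the dictionary:
  'his' -> 2
  'to' -> 5
  'to' -> 5
  'his' -> 2
  'mat' -> 1
  'his' -> 2

Encoded: [2, 5, 5, 2, 1, 2]


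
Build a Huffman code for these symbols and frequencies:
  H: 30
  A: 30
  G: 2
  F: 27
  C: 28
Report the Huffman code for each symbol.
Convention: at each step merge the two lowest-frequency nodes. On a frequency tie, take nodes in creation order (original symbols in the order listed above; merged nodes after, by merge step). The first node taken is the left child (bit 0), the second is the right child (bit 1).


Huffman tree construction:
Step 1: Merge G(2) + F(27) = 29
Step 2: Merge C(28) + (G+F)(29) = 57
Step 3: Merge H(30) + A(30) = 60
Step 4: Merge (C+(G+F))(57) + (H+A)(60) = 117
Read each symbol's code off the tree from the root (left child = 0, right child = 1).

Codes:
  H: 10 (length 2)
  A: 11 (length 2)
  G: 010 (length 3)
  F: 011 (length 3)
  C: 00 (length 2)
Average code length: 263/117 = 2.2479 bits/symbol


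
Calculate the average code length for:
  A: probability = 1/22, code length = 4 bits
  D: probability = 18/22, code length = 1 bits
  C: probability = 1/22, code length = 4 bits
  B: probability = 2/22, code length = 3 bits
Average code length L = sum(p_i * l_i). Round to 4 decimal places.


Weighted contributions p_i * l_i:
  A: (1/22) * 4 = 4/22
  D: (18/22) * 1 = 18/22
  C: (1/22) * 4 = 4/22
  B: (2/22) * 3 = 6/22
Sum = (4 + 18 + 4 + 6)/22 = 32/22

L = 32/22 = 1.4545 bits/symbol


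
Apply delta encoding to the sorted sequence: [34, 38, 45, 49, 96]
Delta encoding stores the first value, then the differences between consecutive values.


First value: 34
Deltas:
  38 - 34 = 4
  45 - 38 = 7
  49 - 45 = 4
  96 - 49 = 47


Delta encoded: [34, 4, 7, 4, 47]


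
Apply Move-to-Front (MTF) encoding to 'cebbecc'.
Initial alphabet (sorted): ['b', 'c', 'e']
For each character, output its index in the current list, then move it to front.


MTF encoding:
'c': index 1 in ['b', 'c', 'e'] -> ['c', 'b', 'e']
'e': index 2 in ['c', 'b', 'e'] -> ['e', 'c', 'b']
'b': index 2 in ['e', 'c', 'b'] -> ['b', 'e', 'c']
'b': index 0 in ['b', 'e', 'c'] -> ['b', 'e', 'c']
'e': index 1 in ['b', 'e', 'c'] -> ['e', 'b', 'c']
'c': index 2 in ['e', 'b', 'c'] -> ['c', 'e', 'b']
'c': index 0 in ['c', 'e', 'b'] -> ['c', 'e', 'b']


Output: [1, 2, 2, 0, 1, 2, 0]


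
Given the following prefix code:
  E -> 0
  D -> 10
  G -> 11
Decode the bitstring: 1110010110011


Decoding step by step:
Bits 11 -> G
Bits 10 -> D
Bits 0 -> E
Bits 10 -> D
Bits 11 -> G
Bits 0 -> E
Bits 0 -> E
Bits 11 -> G


Decoded message: GDEDGEEG


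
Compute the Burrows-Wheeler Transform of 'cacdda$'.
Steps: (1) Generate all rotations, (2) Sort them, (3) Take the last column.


Rotations (sorted):
  0: $cacdda -> last char: a
  1: a$cacdd -> last char: d
  2: acdda$c -> last char: c
  3: cacdda$ -> last char: $
  4: cdda$ca -> last char: a
  5: da$cacd -> last char: d
  6: dda$cac -> last char: c


BWT = adc$adc


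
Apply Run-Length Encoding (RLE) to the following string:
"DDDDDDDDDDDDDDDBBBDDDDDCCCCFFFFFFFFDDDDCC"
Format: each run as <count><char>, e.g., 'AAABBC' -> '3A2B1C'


Scanning runs left to right:
  i=0: run of 'D' x 15 -> '15D'
  i=15: run of 'B' x 3 -> '3B'
  i=18: run of 'D' x 5 -> '5D'
  i=23: run of 'C' x 4 -> '4C'
  i=27: run of 'F' x 8 -> '8F'
  i=35: run of 'D' x 4 -> '4D'
  i=39: run of 'C' x 2 -> '2C'

RLE = 15D3B5D4C8F4D2C
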